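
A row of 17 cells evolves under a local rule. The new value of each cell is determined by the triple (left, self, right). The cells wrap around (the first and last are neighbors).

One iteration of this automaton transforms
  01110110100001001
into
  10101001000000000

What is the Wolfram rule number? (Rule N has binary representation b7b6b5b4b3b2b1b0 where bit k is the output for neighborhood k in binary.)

160

position 2: 111 → 1  (bit 7 = 1)
position 3: 110 → 0  (bit 6 = 0)
position 0: 101 → 1  (bit 5 = 1)
position 9: 100 → 0  (bit 4 = 0)
position 1: 011 → 0  (bit 3 = 0)
position 8: 010 → 0  (bit 2 = 0)
position 12: 001 → 0  (bit 1 = 0)
position 10: 000 → 0  (bit 0 = 0)
bits b7..b0 = 10100000 = 160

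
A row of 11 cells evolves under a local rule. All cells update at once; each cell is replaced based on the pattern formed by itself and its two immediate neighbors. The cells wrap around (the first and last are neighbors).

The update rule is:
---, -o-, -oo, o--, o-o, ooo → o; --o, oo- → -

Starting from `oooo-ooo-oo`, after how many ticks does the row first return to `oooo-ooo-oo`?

ooo-ooo-ooo
oo-ooo-oooo
o-ooo-ooooo
-ooo-oooooo
ooo-oooooo-
oo-oooooo-o
o-oooooo-oo
-oooooo-ooo
oooooo-ooo-
ooooo-ooo-o
oooo-ooo-oo

11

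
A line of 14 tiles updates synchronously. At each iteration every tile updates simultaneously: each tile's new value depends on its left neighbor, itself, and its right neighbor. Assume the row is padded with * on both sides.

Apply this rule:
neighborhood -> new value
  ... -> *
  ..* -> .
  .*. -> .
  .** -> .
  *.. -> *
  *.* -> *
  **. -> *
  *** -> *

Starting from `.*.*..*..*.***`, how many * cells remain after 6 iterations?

9

iteration 1: *.*.*..*..*.**
iteration 2: **.*.*..*..*.*
iteration 3: ***.*.*..*..*.
iteration 4: ****.*.*..*..*
iteration 5: *****.*.*..*..
iteration 6: ******.*.*..*.
count of *: 9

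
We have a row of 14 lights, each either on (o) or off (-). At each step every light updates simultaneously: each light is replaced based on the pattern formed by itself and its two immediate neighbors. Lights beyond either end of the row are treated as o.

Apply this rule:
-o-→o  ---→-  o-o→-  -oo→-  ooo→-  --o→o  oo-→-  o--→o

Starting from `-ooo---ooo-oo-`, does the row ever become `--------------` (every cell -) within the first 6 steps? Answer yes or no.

----o-o-------
o--oo-oo-----o
-oo-----o---o-
---o---ooo-oo-
o-ooo-o-------
------oo-----o
step 6 is ------oo-----o, still not uniform -

no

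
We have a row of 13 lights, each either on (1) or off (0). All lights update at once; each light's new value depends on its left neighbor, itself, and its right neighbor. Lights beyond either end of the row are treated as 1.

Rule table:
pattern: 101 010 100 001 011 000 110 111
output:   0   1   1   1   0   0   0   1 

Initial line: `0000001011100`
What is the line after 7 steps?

0100001000000

step 1: 1000011001011
step 2: 0100100111001
step 3: 0111111010110
step 4: 0011110010000
step 5: 1101101111001
step 6: 1000000110110
step 7: 0100001000000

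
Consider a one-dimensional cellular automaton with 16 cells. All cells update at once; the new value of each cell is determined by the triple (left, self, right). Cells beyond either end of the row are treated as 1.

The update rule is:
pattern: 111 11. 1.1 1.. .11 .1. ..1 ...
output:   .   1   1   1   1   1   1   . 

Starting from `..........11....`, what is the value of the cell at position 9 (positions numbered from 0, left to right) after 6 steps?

1

1........1111..1
11......11..1111
.11....111111...
1111..11....11.1
...111111..11111
1.11....1111....
position 9 holds 1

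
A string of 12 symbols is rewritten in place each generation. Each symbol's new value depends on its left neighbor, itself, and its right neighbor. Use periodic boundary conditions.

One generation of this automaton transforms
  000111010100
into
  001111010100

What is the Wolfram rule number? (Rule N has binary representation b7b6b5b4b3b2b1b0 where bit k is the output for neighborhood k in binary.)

position 4: 111 → 1  (bit 7 = 1)
position 5: 110 → 1  (bit 6 = 1)
position 6: 101 → 0  (bit 5 = 0)
position 10: 100 → 0  (bit 4 = 0)
position 3: 011 → 1  (bit 3 = 1)
position 7: 010 → 1  (bit 2 = 1)
position 2: 001 → 1  (bit 1 = 1)
position 0: 000 → 0  (bit 0 = 0)
bits b7..b0 = 11001110 = 206

206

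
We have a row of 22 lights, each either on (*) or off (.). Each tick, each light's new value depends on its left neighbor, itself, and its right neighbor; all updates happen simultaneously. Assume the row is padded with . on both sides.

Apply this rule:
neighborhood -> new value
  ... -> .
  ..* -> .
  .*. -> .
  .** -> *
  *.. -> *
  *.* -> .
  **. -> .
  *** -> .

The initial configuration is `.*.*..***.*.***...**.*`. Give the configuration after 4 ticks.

....*.*.....*..*..*...
.......*.....*..*..*..
........*.....*..*..*.
.........*.....*..*..*

.........*.....*..*..*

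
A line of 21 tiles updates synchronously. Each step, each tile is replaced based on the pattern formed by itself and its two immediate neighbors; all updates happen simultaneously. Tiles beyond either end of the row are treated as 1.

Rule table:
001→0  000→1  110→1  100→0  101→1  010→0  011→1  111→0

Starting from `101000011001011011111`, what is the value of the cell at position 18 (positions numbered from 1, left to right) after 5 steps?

0

step 1: 110011011000111110000
step 2: 010011111010100010110
step 3: 100010001101001001111
step 4: 101000101110000001000
step 5: 110010011010111100010
position 18 holds 0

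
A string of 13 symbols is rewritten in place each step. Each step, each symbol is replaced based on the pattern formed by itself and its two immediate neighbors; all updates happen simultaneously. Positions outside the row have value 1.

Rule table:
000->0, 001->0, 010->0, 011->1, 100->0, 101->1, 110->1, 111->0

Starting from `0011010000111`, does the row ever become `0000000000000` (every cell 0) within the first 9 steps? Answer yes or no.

step 1: 0011100000100
step 2: 0010100000000
step 3: 0001000000000
step 4: 0000000000000
all cells are 0 at step 4

yes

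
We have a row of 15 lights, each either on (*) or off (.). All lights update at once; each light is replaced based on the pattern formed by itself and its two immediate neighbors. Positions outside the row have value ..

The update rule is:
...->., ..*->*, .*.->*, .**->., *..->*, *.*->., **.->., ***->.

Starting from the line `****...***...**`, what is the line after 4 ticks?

.***.........**

....*.*...*.*..
...**.**.**.**.
..*...........*
.***.........**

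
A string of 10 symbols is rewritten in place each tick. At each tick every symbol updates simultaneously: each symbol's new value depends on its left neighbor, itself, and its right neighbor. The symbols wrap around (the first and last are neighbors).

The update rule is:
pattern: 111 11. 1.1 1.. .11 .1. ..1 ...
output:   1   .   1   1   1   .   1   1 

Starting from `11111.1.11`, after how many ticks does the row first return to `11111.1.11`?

10

1111.1.111
111.1.1111
11.1.11111
1.1.111111
.1.1111111
1.1111111.
.1111111.1
1111111.1.
111111.1.1
11111.1.11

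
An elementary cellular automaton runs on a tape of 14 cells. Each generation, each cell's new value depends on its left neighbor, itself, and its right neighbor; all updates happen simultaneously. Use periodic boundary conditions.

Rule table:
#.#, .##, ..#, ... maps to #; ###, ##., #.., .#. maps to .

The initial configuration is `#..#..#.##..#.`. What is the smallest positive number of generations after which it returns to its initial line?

14

generation 1: ..#..#.##..#.#
generation 2: .#..#.##..#.#.
generation 3: #..#.##..#.#..
generation 4: ..#.##..#.#..#
generation 5: .#.##..#.#..#.
generation 6: #.##..#.#..#..
generation 7: .##..#.#..#..#
generation 8: ##..#.#..#..#.
generation 9: #..#.#..#..#.#
generation 10: ..#.#..#..#.##
generation 11: .#.#..#..#.##.
generation 12: #.#..#..#.##..
generation 13: .#..#..#.##..#
generation 14: #..#..#.##..#.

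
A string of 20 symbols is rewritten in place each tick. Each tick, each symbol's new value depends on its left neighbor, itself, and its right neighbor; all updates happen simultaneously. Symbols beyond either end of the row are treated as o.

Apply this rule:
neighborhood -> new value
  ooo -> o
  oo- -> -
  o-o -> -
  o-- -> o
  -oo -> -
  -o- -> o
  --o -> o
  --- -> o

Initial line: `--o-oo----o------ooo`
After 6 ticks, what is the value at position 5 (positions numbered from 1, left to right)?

ooo---ooooooooooo-oo
oo-ooo-ooooooooo---o
o---o---ooooooo-ooo-
-ooooooo-ooooo---o--
--ooooo---ooo-oooooo
oo-ooo-ooo-o---ooooo
position 5 holds o

o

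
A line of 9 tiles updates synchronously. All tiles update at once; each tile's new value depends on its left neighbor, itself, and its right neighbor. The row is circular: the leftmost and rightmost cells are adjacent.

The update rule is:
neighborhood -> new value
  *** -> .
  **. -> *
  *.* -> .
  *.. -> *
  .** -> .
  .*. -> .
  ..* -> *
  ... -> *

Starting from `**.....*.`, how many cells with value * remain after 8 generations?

.******..
*.....***
******...
.....****
*****...*
....****.
****...**
...****..
count of *: 4

4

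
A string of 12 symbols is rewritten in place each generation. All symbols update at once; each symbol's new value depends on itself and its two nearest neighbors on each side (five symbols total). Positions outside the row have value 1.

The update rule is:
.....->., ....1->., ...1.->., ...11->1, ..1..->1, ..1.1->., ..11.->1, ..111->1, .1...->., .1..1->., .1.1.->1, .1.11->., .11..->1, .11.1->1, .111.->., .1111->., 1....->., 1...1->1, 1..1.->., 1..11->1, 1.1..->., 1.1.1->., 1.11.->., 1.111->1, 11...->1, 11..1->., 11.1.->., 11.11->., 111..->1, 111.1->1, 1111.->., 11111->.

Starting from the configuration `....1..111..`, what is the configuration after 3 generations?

1...1.11.1.1
111....1...1
..11...1.111

..11...1.111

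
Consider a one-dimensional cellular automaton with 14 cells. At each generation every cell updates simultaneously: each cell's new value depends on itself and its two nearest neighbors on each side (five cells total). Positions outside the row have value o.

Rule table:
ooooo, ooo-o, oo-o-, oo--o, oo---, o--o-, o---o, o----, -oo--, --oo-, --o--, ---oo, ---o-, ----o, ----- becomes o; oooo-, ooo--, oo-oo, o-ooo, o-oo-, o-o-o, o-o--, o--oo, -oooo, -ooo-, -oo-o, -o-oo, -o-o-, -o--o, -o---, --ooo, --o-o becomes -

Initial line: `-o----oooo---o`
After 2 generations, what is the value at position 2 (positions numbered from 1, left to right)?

o

generation 1: o--ooo----ooo-
generation 2: -o----oooo--o-
position 2 holds o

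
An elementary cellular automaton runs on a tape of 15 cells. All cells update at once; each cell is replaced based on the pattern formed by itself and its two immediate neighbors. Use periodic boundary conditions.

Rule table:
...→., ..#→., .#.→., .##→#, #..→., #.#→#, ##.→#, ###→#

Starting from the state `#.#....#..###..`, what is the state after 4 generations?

.#........###..
..........###..
..........###..  (fixed point — unchanged through generation 4)

..........###..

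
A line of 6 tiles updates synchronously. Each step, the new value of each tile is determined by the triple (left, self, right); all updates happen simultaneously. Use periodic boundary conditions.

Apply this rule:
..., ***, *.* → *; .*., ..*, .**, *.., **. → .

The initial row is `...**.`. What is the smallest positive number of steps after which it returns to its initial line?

2

step 1: **....
step 2: ...**.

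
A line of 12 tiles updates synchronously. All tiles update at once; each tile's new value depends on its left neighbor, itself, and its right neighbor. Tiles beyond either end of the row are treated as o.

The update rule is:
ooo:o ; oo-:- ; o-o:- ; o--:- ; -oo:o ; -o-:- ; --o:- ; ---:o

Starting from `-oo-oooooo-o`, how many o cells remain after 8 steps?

3

step 1: -o--ooooo--o
step 2: ----oooo---o
step 3: -oo-ooo--o-o
step 4: -o--oo-----o
step 5: ----o--ooo-o
step 6: -oo----oo--o
step 7: -o--oo-o---o
step 8: ----o----o-o
count of o: 3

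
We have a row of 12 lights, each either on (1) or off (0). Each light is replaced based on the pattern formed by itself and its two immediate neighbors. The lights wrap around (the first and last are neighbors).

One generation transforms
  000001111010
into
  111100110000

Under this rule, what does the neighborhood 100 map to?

0

At position 11 the neighborhood is 100; the next row has 0 there.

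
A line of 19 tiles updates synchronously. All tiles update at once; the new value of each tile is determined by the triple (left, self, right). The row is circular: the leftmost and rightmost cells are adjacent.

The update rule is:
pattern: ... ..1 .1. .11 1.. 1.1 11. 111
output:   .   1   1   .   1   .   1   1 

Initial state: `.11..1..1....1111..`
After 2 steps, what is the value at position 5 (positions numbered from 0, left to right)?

1

step 1: 1.11111111..1.1111.
step 2: 1..1111111111..111.
position 5 holds 1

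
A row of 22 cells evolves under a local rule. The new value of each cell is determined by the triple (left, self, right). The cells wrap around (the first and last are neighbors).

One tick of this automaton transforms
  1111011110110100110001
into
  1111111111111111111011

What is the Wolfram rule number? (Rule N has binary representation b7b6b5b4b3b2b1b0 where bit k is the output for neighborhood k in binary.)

position 0: 111 → 1  (bit 7 = 1)
position 3: 110 → 1  (bit 6 = 1)
position 4: 101 → 1  (bit 5 = 1)
position 14: 100 → 1  (bit 4 = 1)
position 5: 011 → 1  (bit 3 = 1)
position 13: 010 → 1  (bit 2 = 1)
position 15: 001 → 1  (bit 1 = 1)
position 19: 000 → 0  (bit 0 = 0)
bits b7..b0 = 11111110 = 254

254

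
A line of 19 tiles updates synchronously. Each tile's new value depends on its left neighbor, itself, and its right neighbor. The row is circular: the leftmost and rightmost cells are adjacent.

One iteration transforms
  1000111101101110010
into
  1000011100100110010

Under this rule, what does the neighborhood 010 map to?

At position 0 the neighborhood is 010; the next row has 1 there.

1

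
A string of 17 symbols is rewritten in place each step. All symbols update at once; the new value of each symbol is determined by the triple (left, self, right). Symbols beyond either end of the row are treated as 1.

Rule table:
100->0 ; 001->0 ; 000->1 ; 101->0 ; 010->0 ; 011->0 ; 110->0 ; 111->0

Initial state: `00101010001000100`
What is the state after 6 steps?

01111110001000110

step 1: 00000000100010000
step 2: 01111110001000110
step 3: 00000000100010000  (repeats step 1; period 2)
step 6: 01111110001000110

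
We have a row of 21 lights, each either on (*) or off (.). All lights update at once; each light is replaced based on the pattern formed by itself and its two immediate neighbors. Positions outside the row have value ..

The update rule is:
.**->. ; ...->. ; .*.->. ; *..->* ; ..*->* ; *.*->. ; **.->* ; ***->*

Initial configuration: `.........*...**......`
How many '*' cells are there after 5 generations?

........*.*.*.**.....
.......*.......**....
......*.*.....*.**...
.....*...*...*...**..
....*.*.*.*.*.*.*.**.
count of *: 9

9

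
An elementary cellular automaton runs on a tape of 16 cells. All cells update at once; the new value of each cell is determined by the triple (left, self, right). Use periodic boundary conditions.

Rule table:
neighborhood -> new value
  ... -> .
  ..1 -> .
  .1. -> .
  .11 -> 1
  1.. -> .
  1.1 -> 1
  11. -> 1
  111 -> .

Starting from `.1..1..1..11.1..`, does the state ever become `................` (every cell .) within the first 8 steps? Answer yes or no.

yes

step 1: ..........111...
step 2: ..........1.1...
step 3: ...........1....
step 4: ................
all cells are . at step 4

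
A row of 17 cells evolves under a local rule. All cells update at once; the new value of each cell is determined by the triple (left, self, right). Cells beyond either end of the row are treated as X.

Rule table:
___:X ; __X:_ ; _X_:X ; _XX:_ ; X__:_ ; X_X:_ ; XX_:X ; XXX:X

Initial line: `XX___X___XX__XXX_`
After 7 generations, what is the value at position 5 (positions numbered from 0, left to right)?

X

XX_X_X_X__X___XX_
XX_X_X_X__X_X__X_
XX_X_X_X__X_X__X_  (fixed point — unchanged through generation 7)
position 5 holds X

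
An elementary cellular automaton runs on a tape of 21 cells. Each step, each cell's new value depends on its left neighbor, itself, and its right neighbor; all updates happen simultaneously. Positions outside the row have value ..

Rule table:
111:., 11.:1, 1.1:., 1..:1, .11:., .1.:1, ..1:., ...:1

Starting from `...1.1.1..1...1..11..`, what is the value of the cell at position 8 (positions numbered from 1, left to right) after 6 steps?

.

11.1.1.11.111.11..111
.1.1.1..1...1..11...1
.1.1.11.111.11..111.1
.1.1..1...1..11...1.1
.1.11.111.11..111.1.1
.1..1...1..11...1.1.1
position 8 holds .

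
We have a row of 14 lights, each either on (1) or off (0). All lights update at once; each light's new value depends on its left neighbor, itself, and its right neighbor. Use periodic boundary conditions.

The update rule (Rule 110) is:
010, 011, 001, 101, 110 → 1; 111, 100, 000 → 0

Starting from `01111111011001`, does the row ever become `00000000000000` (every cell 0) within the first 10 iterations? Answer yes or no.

no

11000001111011
01000011001110
11000111011010
11001101111111
01011111000000
11110001000000
10010011000001
10110111000011
11111101000110
10000111001111
iteration 10 is 10000111001111, still not uniform 0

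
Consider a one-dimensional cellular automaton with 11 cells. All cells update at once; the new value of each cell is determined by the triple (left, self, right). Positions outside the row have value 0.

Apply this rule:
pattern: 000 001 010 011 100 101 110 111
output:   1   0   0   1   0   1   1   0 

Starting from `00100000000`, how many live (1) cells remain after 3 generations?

10001111111
00101000001
10010011100
count of 1: 5

5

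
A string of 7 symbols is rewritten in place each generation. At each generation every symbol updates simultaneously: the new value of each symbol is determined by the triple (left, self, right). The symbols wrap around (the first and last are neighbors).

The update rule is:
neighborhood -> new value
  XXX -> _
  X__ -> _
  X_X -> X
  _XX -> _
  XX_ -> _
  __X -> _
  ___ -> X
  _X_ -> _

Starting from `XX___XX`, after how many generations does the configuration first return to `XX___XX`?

2

generation 1: ___X___
generation 2: XX___XX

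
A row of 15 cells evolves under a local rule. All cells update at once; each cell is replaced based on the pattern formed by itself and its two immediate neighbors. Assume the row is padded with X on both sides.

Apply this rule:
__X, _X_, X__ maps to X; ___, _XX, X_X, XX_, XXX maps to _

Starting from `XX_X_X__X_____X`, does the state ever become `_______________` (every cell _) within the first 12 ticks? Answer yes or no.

yes

tick 1: ___X_XXXXX___X_
tick 2: X_XX______X_XX_
tick 3: ____X____XX____
tick 4: X__XXX__X__X__X
tick 5: _XX___XXXXXXXX_
tick 6: ___X_X_________
tick 7: X_XX_XX_______X
tick 8: _______X_____X_
tick 9: X_____XXX___XX_
tick 10: _X___X___X_X___
tick 11: _XX_XXX_XX_XX_X
tick 12: _______________
all cells are _ at tick 12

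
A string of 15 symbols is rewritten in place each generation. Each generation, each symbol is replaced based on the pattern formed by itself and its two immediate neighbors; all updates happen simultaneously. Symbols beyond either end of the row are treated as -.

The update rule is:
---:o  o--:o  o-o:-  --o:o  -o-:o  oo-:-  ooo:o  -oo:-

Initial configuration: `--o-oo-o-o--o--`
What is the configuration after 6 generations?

--ooo-oooooooo-

ooo----o-oooooo
-o-ooooo--oooo-
oo--ooo-oo-oo-o
--oo-o--------o
oo---oooooooooo
--ooo-oooooooo-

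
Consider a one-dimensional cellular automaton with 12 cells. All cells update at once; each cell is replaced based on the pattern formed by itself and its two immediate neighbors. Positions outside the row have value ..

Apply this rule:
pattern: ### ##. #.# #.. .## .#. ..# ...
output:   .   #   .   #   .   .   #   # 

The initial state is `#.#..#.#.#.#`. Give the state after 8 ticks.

#########.##

...##.......
###.########
..#........#
##.########.
.#........##
#.########.#
.........#..
#########.##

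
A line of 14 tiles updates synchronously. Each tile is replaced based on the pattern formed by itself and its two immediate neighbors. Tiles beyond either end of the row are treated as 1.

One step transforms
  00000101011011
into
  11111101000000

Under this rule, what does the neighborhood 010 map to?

At position 5 the neighborhood is 010; the next row has 1 there.

1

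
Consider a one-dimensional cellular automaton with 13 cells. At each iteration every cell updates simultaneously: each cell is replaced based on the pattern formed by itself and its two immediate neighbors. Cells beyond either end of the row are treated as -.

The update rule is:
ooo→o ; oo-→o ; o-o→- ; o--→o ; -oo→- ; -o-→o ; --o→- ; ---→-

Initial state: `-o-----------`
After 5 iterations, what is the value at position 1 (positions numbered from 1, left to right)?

-oo----------
--oo---------
---oo--------
----oo-------
-----oo------
position 1 holds -

-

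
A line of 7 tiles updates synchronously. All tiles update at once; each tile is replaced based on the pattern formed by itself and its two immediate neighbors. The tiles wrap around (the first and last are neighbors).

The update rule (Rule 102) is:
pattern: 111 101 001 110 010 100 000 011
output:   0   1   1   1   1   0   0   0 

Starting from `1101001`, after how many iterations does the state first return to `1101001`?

7

iteration 1: 0111010
iteration 2: 1001110
iteration 3: 1010011
iteration 4: 1110100
iteration 5: 0011101
iteration 6: 0100111
iteration 7: 1101001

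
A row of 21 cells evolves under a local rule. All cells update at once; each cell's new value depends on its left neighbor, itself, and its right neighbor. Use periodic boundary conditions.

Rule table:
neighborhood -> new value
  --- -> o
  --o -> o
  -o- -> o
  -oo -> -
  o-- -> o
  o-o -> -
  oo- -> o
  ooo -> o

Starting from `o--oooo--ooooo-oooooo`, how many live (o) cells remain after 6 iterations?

ooo-ooooo-oooo--ooooo
ooo--oooo--ooooo-oooo
ooooo-ooooo-oooo--ooo
ooooo--oooo--ooooo-oo
ooooooo-ooooo-oooo--o
ooooooo--oooo--ooooo-
count of o: 16

16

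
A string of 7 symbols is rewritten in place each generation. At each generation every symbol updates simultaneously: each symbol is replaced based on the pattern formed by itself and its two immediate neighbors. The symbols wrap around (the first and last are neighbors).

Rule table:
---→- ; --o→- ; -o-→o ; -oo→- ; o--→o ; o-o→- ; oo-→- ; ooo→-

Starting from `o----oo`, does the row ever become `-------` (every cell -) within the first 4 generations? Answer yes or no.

no

-o-----
-oo----
---o---
---oo--
generation 4 is ---oo--, still not uniform -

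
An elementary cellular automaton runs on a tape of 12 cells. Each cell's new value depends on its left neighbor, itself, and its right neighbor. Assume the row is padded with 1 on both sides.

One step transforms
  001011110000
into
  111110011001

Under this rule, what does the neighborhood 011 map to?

At position 4 the neighborhood is 011; the next row has 1 there.

1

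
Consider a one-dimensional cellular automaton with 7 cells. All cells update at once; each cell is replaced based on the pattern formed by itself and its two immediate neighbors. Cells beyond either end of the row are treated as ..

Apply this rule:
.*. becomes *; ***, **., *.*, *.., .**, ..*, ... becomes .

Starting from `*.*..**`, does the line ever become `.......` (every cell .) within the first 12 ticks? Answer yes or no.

no

tick 1: *.*....
tick 2: *.*....  (fixed point — unchanged through tick 12)
tick 12 is *.*...., still not uniform .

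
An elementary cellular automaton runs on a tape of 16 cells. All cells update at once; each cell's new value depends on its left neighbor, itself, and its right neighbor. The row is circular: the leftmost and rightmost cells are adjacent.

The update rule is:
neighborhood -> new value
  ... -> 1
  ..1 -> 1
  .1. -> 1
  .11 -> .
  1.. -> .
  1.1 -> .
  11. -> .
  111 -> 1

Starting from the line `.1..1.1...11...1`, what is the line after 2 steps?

.1.11.1.11...111
.1....1....11.1.

.1....1....11.1.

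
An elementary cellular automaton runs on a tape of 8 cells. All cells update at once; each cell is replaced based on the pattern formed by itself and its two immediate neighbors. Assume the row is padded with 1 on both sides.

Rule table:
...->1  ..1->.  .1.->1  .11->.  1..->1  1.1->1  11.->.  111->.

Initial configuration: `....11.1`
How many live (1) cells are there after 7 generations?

111...1.
...11.11
11...1..
..11.11.
1...1..1
.11.11..
1..1..1.
count of 1: 3

3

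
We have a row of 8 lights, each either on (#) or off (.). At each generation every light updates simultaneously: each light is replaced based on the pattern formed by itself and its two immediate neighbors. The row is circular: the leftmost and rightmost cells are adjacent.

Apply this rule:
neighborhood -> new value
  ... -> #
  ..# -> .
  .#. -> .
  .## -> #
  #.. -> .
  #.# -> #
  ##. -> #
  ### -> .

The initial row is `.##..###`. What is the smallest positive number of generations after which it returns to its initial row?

4

###..#.#
..#...##
....#.##
.##..###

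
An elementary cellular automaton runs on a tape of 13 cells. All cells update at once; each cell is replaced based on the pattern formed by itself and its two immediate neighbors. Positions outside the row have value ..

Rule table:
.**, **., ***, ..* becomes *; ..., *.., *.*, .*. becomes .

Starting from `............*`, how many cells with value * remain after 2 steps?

...........*.
..........*..
count of *: 1

1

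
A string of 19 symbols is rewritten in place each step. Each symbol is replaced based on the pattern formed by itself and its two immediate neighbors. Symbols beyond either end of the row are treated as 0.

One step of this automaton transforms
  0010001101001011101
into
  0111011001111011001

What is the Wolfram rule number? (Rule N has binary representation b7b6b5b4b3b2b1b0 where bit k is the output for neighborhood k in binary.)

position 15: 111 → 1  (bit 7 = 1)
position 7: 110 → 0  (bit 6 = 0)
position 8: 101 → 0  (bit 5 = 0)
position 3: 100 → 1  (bit 4 = 1)
position 6: 011 → 1  (bit 3 = 1)
position 2: 010 → 1  (bit 2 = 1)
position 1: 001 → 1  (bit 1 = 1)
position 0: 000 → 0  (bit 0 = 0)
bits b7..b0 = 10011110 = 158

158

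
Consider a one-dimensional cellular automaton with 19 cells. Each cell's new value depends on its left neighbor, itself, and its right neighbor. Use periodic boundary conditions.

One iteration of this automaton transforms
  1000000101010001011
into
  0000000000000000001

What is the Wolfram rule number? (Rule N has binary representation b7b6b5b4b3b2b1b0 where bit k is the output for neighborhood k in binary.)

128

position 18: 111 → 1  (bit 7 = 1)
position 0: 110 → 0  (bit 6 = 0)
position 8: 101 → 0  (bit 5 = 0)
position 1: 100 → 0  (bit 4 = 0)
position 17: 011 → 0  (bit 3 = 0)
position 7: 010 → 0  (bit 2 = 0)
position 6: 001 → 0  (bit 1 = 0)
position 2: 000 → 0  (bit 0 = 0)
bits b7..b0 = 10000000 = 128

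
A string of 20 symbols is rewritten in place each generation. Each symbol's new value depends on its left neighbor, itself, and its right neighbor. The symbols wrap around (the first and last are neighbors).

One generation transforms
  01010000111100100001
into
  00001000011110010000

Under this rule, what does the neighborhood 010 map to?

0

At position 1 the neighborhood is 010; the next row has 0 there.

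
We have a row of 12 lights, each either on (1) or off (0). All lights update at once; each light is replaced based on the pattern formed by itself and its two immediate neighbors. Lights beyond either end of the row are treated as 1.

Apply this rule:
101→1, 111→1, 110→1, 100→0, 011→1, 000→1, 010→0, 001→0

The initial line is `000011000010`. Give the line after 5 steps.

111111111001

011011011001
111111111001
111111111001  (fixed point — unchanged through step 5)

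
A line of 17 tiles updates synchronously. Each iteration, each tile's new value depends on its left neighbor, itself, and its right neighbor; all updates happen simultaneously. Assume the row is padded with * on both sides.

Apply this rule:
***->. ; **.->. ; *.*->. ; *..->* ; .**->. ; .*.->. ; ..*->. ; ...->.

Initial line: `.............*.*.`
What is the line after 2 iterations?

iteration 1: *................
iteration 2: .*...............

.*...............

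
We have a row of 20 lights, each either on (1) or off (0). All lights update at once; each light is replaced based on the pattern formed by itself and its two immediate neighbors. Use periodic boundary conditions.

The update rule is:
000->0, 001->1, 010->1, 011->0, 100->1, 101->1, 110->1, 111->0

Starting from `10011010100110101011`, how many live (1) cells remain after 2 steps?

7

11101111111011111100
00110000001100000111
count of 1: 7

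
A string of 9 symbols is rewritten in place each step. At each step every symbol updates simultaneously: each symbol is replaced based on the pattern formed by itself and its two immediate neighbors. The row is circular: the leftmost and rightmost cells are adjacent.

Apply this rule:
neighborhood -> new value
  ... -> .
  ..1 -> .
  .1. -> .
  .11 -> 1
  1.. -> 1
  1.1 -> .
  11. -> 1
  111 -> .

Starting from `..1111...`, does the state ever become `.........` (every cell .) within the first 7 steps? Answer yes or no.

no

..1..11..
...1.111.
.....1.11
1......11
11.....1.
111......
1.11.....
step 7 is 1.11....., still not uniform .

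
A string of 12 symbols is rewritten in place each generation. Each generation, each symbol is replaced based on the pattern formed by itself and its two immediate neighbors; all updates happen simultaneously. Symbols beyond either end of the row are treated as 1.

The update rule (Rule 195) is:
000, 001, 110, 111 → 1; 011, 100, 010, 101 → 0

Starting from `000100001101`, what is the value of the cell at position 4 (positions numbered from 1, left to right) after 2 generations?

generation 1: 011001110100
generation 2: 001010110001
position 4 holds 0

0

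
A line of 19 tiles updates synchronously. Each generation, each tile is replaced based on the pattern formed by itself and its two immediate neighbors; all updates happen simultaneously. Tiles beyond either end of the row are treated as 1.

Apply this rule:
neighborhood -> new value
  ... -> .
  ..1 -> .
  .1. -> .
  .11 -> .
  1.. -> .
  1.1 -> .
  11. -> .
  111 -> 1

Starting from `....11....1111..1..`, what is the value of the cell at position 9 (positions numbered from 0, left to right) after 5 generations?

...........11......
...................
...................  (fixed point — unchanged through generation 5)
position 9 holds .

.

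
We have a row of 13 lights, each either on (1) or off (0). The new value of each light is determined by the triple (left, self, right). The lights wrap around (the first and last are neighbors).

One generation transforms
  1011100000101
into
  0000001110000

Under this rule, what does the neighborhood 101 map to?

At position 1 the neighborhood is 101; the next row has 0 there.

0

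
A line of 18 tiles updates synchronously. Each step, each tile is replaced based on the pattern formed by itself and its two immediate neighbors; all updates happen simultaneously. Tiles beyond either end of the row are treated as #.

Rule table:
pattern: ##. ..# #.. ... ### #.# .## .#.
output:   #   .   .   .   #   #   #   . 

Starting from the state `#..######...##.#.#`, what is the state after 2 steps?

#..######...###.##
#..######...######

#..######...######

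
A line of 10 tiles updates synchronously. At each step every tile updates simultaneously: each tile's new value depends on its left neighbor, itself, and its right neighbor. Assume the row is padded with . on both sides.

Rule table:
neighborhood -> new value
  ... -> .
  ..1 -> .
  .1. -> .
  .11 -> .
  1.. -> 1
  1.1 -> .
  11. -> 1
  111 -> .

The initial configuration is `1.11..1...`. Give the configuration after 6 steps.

...11..1..
....11..1.
.....11..1
......11..
.......11.
........11

........11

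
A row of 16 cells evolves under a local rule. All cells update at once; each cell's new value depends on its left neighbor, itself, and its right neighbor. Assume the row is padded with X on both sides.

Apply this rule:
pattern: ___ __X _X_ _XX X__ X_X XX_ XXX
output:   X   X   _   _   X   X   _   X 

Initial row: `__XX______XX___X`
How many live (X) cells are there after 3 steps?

XX__XXXXXX__XXX_
X_XX_XXXX_XX_X_X
_X__X_XX_X__X_X_
count of X: 7

7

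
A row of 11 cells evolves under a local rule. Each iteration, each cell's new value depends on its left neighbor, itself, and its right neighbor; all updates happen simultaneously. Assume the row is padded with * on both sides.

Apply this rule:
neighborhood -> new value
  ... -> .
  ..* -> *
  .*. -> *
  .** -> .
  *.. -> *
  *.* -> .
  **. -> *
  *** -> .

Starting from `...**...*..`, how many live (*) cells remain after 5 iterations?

*.*.**.****
*.*..*.....
*.*****...*
*.....**.*.
**...*.*.*.
count of *: 5

5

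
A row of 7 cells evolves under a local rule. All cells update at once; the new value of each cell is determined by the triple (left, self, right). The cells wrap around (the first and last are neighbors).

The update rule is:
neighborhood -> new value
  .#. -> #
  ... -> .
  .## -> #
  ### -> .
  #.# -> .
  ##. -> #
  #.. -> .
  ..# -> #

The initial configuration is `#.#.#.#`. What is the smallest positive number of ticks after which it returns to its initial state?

1

#.#.#.#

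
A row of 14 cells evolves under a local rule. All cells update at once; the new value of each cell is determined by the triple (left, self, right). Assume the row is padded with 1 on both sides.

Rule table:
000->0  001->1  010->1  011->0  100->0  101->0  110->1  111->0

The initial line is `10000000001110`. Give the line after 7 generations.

10010101010010

generation 1: 10000000010010
generation 2: 10000000110110
generation 3: 10000001010010
generation 4: 10000011010110
generation 5: 10000101010010
generation 6: 10001101010110
generation 7: 10010101010010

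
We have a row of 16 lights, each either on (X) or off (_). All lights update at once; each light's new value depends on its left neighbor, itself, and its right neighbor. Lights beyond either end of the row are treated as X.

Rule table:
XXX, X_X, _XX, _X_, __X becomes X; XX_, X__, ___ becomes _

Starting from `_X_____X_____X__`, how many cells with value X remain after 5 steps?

XX____XX____XX_X
X____XX____XX_XX
____XX____XX_XXX
___XX____XX_XXXX
__XX____XX_XXXXX
count of X: 9

9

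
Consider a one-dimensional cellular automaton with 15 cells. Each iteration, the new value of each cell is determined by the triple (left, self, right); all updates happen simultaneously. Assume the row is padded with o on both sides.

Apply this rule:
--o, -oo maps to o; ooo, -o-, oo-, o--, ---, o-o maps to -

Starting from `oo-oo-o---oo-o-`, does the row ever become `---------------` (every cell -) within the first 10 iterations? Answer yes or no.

no

---o-----oo----
--o-----oo----o
-o-----oo----oo
------oo----oo-
-----oo----oo--
----oo----oo--o
---oo----oo--oo
--oo----oo--oo-
-oo----oo--oo--
-o----oo--oo--o
iteration 10 is -o----oo--oo--o, still not uniform -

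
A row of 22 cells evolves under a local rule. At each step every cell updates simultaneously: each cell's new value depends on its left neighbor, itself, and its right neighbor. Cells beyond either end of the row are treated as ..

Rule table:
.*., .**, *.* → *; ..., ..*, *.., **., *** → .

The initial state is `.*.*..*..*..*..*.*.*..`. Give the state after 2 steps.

.*....*..*..*..*......

.***..*..*..*..*****..
.*....*..*..*..*......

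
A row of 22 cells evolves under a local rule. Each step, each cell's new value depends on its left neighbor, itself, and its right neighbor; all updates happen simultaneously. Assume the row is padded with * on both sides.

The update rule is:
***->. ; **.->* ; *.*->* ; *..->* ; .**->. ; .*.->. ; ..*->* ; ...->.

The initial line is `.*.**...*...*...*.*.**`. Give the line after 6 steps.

*.*.**.*.*.*.*.*.*.*..
**.*.**.*.*.*.*.*.*.**
.**.*.**.*.*.*.*.*.*..
*.**.*.**.*.*.*.*.*.**
**.**.*.**.*.*.*.*.*..
.**.**.*.**.*.*.*.*.**

.**.**.*.**.*.*.*.*.**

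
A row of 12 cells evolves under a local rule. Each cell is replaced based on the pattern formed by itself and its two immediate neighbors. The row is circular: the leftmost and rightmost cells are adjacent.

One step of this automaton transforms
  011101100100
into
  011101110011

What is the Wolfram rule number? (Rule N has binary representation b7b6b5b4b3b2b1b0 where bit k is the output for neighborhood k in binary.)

position 2: 111 → 1  (bit 7 = 1)
position 3: 110 → 1  (bit 6 = 1)
position 4: 101 → 0  (bit 5 = 0)
position 7: 100 → 1  (bit 4 = 1)
position 1: 011 → 1  (bit 3 = 1)
position 9: 010 → 0  (bit 2 = 0)
position 0: 001 → 0  (bit 1 = 0)
position 11: 000 → 1  (bit 0 = 1)
bits b7..b0 = 11011001 = 217

217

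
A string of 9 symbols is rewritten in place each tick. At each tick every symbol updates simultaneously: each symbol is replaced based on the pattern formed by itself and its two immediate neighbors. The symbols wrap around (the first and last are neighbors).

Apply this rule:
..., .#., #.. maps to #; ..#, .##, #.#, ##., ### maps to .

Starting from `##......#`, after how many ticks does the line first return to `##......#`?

..#####..
#......##
.#####...
......###
#####....
.....###.
####....#
....###..
###....##
...###...
##....###
..###....
#....####
.###.....
....#####
###......
...#####.
##......#

18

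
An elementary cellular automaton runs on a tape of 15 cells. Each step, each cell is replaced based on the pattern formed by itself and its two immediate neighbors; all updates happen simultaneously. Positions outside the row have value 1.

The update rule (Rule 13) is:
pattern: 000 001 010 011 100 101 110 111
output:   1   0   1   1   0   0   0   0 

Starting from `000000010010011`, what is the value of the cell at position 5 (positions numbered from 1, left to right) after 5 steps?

011111010010010
010000010010010
010111010010010
010100010010010
010101010010010
position 5 holds 0

0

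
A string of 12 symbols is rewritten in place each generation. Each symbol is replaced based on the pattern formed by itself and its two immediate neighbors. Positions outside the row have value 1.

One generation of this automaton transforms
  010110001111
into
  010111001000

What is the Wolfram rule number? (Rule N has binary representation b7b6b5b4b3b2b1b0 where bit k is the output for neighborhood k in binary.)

position 9: 111 → 0  (bit 7 = 0)
position 4: 110 → 1  (bit 6 = 1)
position 0: 101 → 0  (bit 5 = 0)
position 5: 100 → 1  (bit 4 = 1)
position 3: 011 → 1  (bit 3 = 1)
position 1: 010 → 1  (bit 2 = 1)
position 7: 001 → 0  (bit 1 = 0)
position 6: 000 → 0  (bit 0 = 0)
bits b7..b0 = 01011100 = 92

92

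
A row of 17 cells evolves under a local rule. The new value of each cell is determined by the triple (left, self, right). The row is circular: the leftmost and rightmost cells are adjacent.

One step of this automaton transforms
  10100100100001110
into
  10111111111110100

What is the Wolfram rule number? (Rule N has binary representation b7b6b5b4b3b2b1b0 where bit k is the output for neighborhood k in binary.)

position 14: 111 → 1  (bit 7 = 1)
position 15: 110 → 0  (bit 6 = 0)
position 1: 101 → 0  (bit 5 = 0)
position 3: 100 → 1  (bit 4 = 1)
position 13: 011 → 0  (bit 3 = 0)
position 0: 010 → 1  (bit 2 = 1)
position 4: 001 → 1  (bit 1 = 1)
position 10: 000 → 1  (bit 0 = 1)
bits b7..b0 = 10010111 = 151

151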